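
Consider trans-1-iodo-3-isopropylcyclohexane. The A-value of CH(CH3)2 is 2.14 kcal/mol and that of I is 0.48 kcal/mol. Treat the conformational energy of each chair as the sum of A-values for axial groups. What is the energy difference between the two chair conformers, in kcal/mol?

1.66 kcal/mol

C1 and C3 have the same parity, so for the trans isomer the two substituents are one axial and one equatorial in each chair.
Chair I (isopropyl axial, iodo equatorial): E = 2.14 kcal/mol.
Chair II (isopropyl equatorial, iodo axial): E = 0.48 kcal/mol.
ΔE = 2.14 − 0.48 = 1.66 kcal/mol; chair II is more stable.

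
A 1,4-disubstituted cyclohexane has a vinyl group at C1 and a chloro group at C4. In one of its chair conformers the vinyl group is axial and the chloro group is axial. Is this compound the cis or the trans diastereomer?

C1 and C4 have opposite parity, so their axial bonds point in opposite directions.
With opposite-parity carbons, two substituents on the same face are one axial and one equatorial; opposite faces give both axial or both equatorial.
Here the groups are axial/axial → opposite face → trans.

trans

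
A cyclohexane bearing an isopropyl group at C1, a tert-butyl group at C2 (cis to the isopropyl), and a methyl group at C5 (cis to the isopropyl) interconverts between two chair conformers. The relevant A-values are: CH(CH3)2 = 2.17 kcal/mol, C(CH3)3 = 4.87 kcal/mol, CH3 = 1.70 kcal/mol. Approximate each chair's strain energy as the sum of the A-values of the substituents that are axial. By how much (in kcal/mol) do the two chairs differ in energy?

Chair I (isopropyl axial, tert-butyl equatorial, methyl axial): E = 3.87 kcal/mol.
Chair II (isopropyl equatorial, tert-butyl axial, methyl equatorial): E = 4.87 kcal/mol.
ΔE = 4.87 − 3.87 = 1.00 kcal/mol; chair I is more stable.

1.00 kcal/mol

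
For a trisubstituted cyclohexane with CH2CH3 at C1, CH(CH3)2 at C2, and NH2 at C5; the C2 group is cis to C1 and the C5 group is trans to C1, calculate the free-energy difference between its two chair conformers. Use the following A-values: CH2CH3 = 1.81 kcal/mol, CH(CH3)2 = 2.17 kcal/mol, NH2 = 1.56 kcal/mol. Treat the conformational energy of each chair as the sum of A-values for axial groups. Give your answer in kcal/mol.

Chair I (ethyl axial, isopropyl equatorial, amino equatorial): E = 1.81 kcal/mol.
Chair II (ethyl equatorial, isopropyl axial, amino axial): E = 3.73 kcal/mol.
ΔE = 3.73 − 1.81 = 1.92 kcal/mol; chair I is more stable.

1.92 kcal/mol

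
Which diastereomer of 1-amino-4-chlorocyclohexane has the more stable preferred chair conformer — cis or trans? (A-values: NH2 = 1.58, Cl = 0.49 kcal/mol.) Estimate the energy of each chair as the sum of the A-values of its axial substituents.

trans

At 1,4 positions (parity opposite): cis → (a,e or e,a); trans → (e,e or a,a).
Best chair for cis: E = 0.49 kcal/mol; best chair for trans: E = 0.00 kcal/mol.
The trans isomer is lower by 0.49 kcal/mol.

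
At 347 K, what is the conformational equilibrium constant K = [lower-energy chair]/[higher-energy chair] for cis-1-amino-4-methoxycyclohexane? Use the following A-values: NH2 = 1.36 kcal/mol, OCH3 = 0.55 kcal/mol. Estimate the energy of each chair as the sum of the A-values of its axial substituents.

K ≈ 3.24

C1 and C4 have opposite parity, so for the cis isomer the two substituents are one axial and one equatorial in each chair.
Chair I (amino axial, methoxy equatorial): E = 1.36 kcal/mol; chair II (amino equatorial, methoxy axial): E = 0.55 kcal/mol.
ΔG = 0.81 kcal/mol between the two chairs.
K = exp(ΔG/RT) with R = 1.987×10⁻³ kcal mol⁻¹ K⁻¹ and T = 347 K gives K ≈ 3.24.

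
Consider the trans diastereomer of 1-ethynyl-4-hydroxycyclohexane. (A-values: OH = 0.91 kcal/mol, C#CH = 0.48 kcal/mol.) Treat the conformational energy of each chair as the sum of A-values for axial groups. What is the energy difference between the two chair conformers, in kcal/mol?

1.39 kcal/mol

C1 and C4 have opposite parity, so for the trans isomer the two substituents are e,e in one chair and a,a in the other.
Chair I (hydroxyl axial, ethynyl axial): E = 1.39 kcal/mol.
Chair II (hydroxyl equatorial, ethynyl equatorial): E = 0.00 kcal/mol.
ΔE = 1.39 − 0.00 = 1.39 kcal/mol; chair II is more stable.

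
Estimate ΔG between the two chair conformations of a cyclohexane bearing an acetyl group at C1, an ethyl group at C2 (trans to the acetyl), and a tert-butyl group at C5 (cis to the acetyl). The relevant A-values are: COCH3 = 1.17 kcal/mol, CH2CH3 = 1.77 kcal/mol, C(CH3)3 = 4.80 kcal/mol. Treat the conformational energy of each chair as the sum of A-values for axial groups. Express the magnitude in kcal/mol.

Chair I (acetyl axial, ethyl axial, tert-butyl axial): E = 7.74 kcal/mol.
Chair II (acetyl equatorial, ethyl equatorial, tert-butyl equatorial): E = 0.00 kcal/mol.
ΔE = 7.74 − 0.00 = 7.74 kcal/mol; chair II is more stable.

7.74 kcal/mol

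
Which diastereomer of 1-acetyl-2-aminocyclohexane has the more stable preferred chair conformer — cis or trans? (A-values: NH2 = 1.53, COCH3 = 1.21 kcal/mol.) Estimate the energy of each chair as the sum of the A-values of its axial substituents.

trans

At 1,2 positions (parity opposite): cis → (a,e or e,a); trans → (e,e or a,a).
Best chair for cis: E = 1.21 kcal/mol; best chair for trans: E = 0.00 kcal/mol.
The trans isomer is lower by 1.21 kcal/mol.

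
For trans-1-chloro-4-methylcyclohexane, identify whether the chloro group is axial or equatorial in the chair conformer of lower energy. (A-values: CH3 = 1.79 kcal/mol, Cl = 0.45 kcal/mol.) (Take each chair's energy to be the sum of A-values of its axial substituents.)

equatorial

C1 and C4 have opposite parity, so for the trans isomer the two substituents are e,e in one chair and a,a in the other.
Chair I (methyl axial, chloro axial): E = 2.24 kcal/mol.
Chair II (methyl equatorial, chloro equatorial): E = 0.00 kcal/mol.
Chair II is the more stable (lower-energy) conformer, and in that chair the chloro group is equatorial.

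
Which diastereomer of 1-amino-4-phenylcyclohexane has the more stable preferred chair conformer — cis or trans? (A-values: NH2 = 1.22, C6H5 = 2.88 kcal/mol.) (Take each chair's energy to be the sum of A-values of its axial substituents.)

At 1,4 positions (parity opposite): cis → (a,e or e,a); trans → (e,e or a,a).
Best chair for cis: E = 1.22 kcal/mol; best chair for trans: E = 0.00 kcal/mol.
The trans isomer is lower by 1.22 kcal/mol.

trans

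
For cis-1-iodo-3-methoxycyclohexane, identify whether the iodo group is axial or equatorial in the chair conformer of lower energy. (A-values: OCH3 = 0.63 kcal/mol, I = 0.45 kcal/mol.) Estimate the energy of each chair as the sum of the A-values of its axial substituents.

equatorial

C1 and C3 have the same parity, so for the cis isomer the two substituents are e,e in one chair and a,a in the other.
Chair I (methoxy axial, iodo axial): E = 1.08 kcal/mol.
Chair II (methoxy equatorial, iodo equatorial): E = 0.00 kcal/mol.
Chair II is the more stable (lower-energy) conformer, and in that chair the iodo group is equatorial.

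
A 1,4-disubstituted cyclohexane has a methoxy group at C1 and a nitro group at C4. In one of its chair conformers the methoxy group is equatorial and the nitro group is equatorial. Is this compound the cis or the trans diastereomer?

C1 and C4 have opposite parity, so their axial bonds point in opposite directions.
With opposite-parity carbons, two substituents on the same face are one axial and one equatorial; opposite faces give both axial or both equatorial.
Here the groups are equatorial/equatorial → opposite face → trans.

trans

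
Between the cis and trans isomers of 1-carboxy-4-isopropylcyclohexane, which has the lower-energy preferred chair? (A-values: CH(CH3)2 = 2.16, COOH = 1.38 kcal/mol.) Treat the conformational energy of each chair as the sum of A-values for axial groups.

trans

At 1,4 positions (parity opposite): cis → (a,e or e,a); trans → (e,e or a,a).
Best chair for cis: E = 1.38 kcal/mol; best chair for trans: E = 0.00 kcal/mol.
The trans isomer is lower by 1.38 kcal/mol.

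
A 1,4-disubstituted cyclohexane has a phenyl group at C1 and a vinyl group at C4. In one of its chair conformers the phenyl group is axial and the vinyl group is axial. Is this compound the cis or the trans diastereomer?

trans

C1 and C4 have opposite parity, so their axial bonds point in opposite directions.
With opposite-parity carbons, two substituents on the same face are one axial and one equatorial; opposite faces give both axial or both equatorial.
Here the groups are axial/axial → opposite face → trans.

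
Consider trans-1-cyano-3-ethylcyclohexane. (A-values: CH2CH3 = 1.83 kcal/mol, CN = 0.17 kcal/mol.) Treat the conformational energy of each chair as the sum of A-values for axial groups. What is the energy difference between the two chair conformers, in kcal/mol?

1.66 kcal/mol

C1 and C3 have the same parity, so for the trans isomer the two substituents are one axial and one equatorial in each chair.
Chair I (ethyl axial, cyano equatorial): E = 1.83 kcal/mol.
Chair II (ethyl equatorial, cyano axial): E = 0.17 kcal/mol.
ΔE = 1.83 − 0.17 = 1.66 kcal/mol; chair II is more stable.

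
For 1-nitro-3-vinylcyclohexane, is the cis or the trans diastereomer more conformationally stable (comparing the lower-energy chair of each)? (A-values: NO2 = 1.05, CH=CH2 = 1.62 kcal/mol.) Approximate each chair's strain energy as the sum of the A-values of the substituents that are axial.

cis

At 1,3 positions (parity same): cis → (e,e or a,a); trans → (a,e or e,a).
Best chair for cis: E = 0.00 kcal/mol; best chair for trans: E = 1.05 kcal/mol.
The cis isomer is lower by 1.05 kcal/mol.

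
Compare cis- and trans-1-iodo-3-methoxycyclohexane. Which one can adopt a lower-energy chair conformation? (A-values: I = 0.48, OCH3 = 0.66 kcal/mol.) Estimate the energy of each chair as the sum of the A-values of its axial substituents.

At 1,3 positions (parity same): cis → (e,e or a,a); trans → (a,e or e,a).
Best chair for cis: E = 0.00 kcal/mol; best chair for trans: E = 0.48 kcal/mol.
The cis isomer is lower by 0.48 kcal/mol.

cis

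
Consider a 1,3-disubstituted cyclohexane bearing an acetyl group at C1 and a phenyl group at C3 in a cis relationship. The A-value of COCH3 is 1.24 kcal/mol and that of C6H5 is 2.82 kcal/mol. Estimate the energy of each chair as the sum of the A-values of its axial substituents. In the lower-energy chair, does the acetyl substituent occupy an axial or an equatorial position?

equatorial

C1 and C3 have the same parity, so for the cis isomer the two substituents are e,e in one chair and a,a in the other.
Chair I (acetyl axial, phenyl axial): E = 4.06 kcal/mol.
Chair II (acetyl equatorial, phenyl equatorial): E = 0.00 kcal/mol.
Chair II is the more stable (lower-energy) conformer, and in that chair the acetyl group is equatorial.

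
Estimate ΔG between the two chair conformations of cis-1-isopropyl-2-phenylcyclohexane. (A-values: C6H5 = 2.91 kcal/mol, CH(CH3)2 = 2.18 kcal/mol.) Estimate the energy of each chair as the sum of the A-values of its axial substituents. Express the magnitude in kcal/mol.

C1 and C2 have opposite parity, so for the cis isomer the two substituents are one axial and one equatorial in each chair.
Chair I (phenyl axial, isopropyl equatorial): E = 2.91 kcal/mol.
Chair II (phenyl equatorial, isopropyl axial): E = 2.18 kcal/mol.
ΔE = 2.91 − 2.18 = 0.73 kcal/mol; chair II is more stable.

0.73 kcal/mol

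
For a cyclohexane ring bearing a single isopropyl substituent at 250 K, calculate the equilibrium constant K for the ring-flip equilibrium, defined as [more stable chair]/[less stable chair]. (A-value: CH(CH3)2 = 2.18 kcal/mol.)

K ≈ 80.5

One chair has the isopropyl group axial (E = 2.18 kcal/mol) and the other has it equatorial (E = 0).
ΔG = 2.18 kcal/mol between the two chairs.
K = exp(ΔG/RT) with R = 1.987×10⁻³ kcal mol⁻¹ K⁻¹ and T = 250 K gives K ≈ 80.5.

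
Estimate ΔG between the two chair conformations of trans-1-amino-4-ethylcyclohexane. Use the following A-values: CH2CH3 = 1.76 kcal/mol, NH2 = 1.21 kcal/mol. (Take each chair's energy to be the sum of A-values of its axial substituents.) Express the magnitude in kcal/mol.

2.97 kcal/mol

C1 and C4 have opposite parity, so for the trans isomer the two substituents are e,e in one chair and a,a in the other.
Chair I (ethyl axial, amino axial): E = 2.97 kcal/mol.
Chair II (ethyl equatorial, amino equatorial): E = 0.00 kcal/mol.
ΔE = 2.97 − 0.00 = 2.97 kcal/mol; chair II is more stable.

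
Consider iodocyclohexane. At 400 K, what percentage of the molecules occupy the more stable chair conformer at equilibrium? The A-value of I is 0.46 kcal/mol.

64.1%

One chair has the iodo group axial (E = 0.46 kcal/mol) and the other has it equatorial (E = 0).
ΔG = 0.46 kcal/mol between the two chairs.
K = exp(ΔG/RT) with R = 1.987×10⁻³ kcal mol⁻¹ K⁻¹ and T = 400 K gives K ≈ 1.78.
Fraction in the lower-energy chair = K/(K+1) = 64.1%.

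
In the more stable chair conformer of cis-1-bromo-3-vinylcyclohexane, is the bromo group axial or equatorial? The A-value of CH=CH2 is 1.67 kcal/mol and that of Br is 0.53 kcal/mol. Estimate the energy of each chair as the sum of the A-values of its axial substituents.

C1 and C3 have the same parity, so for the cis isomer the two substituents are e,e in one chair and a,a in the other.
Chair I (vinyl axial, bromo axial): E = 2.20 kcal/mol.
Chair II (vinyl equatorial, bromo equatorial): E = 0.00 kcal/mol.
Chair II is the more stable (lower-energy) conformer, and in that chair the bromo group is equatorial.

equatorial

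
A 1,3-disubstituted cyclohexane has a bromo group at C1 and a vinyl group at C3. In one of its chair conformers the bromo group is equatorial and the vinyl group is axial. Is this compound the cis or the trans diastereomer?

C1 and C3 have the same parity, so their axial bonds point in the same direction.
With same-parity carbons, two substituents on the same face are both axial or both equatorial; opposite faces give one of each.
Here the groups are equatorial/axial → opposite face → trans.

trans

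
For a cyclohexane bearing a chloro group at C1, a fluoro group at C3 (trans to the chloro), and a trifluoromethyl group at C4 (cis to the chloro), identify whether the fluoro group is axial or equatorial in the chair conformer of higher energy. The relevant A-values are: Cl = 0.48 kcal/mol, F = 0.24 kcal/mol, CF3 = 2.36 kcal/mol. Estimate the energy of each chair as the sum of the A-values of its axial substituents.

axial

Chair I (chloro axial, fluoro equatorial, trifluoromethyl equatorial): E = 0.48 kcal/mol.
Chair II (chloro equatorial, fluoro axial, trifluoromethyl axial): E = 2.60 kcal/mol.
Chair II is the less stable (higher-energy) conformer, and in that chair the fluoro group is axial.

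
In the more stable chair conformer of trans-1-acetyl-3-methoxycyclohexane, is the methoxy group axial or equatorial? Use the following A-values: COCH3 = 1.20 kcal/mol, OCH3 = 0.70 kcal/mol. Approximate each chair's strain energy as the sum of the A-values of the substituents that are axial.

C1 and C3 have the same parity, so for the trans isomer the two substituents are one axial and one equatorial in each chair.
Chair I (acetyl axial, methoxy equatorial): E = 1.20 kcal/mol.
Chair II (acetyl equatorial, methoxy axial): E = 0.70 kcal/mol.
Chair II is the more stable (lower-energy) conformer, and in that chair the methoxy group is axial.

axial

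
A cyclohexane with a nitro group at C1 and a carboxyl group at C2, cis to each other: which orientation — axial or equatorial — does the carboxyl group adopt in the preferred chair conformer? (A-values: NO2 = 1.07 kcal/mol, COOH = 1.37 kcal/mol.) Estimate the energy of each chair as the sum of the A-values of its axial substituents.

equatorial

C1 and C2 have opposite parity, so for the cis isomer the two substituents are one axial and one equatorial in each chair.
Chair I (nitro axial, carboxyl equatorial): E = 1.07 kcal/mol.
Chair II (nitro equatorial, carboxyl axial): E = 1.37 kcal/mol.
Chair I is the more stable (lower-energy) conformer, and in that chair the carboxyl group is equatorial.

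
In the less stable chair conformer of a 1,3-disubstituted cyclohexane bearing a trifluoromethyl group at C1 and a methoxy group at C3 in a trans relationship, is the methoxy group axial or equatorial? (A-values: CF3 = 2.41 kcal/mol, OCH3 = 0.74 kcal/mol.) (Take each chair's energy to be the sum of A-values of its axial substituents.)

C1 and C3 have the same parity, so for the trans isomer the two substituents are one axial and one equatorial in each chair.
Chair I (trifluoromethyl axial, methoxy equatorial): E = 2.41 kcal/mol.
Chair II (trifluoromethyl equatorial, methoxy axial): E = 0.74 kcal/mol.
Chair I is the less stable (higher-energy) conformer, and in that chair the methoxy group is equatorial.

equatorial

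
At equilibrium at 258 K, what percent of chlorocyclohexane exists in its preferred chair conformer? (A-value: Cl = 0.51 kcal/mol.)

73.0%

One chair has the chloro group axial (E = 0.51 kcal/mol) and the other has it equatorial (E = 0).
ΔG = 0.51 kcal/mol between the two chairs.
K = exp(ΔG/RT) with R = 1.987×10⁻³ kcal mol⁻¹ K⁻¹ and T = 258 K gives K ≈ 2.7.
Fraction in the lower-energy chair = K/(K+1) = 73.0%.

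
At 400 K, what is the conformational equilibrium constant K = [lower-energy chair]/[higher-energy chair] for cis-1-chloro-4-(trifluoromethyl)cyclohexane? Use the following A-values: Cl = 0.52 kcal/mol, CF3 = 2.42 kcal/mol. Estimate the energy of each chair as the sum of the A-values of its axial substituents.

K ≈ 10.9

C1 and C4 have opposite parity, so for the cis isomer the two substituents are one axial and one equatorial in each chair.
Chair I (chloro axial, trifluoromethyl equatorial): E = 0.52 kcal/mol; chair II (chloro equatorial, trifluoromethyl axial): E = 2.42 kcal/mol.
ΔG = 1.90 kcal/mol between the two chairs.
K = exp(ΔG/RT) with R = 1.987×10⁻³ kcal mol⁻¹ K⁻¹ and T = 400 K gives K ≈ 10.9.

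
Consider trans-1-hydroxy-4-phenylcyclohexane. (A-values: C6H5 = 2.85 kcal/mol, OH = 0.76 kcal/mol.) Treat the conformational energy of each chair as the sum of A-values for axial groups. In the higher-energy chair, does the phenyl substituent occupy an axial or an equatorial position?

C1 and C4 have opposite parity, so for the trans isomer the two substituents are e,e in one chair and a,a in the other.
Chair I (phenyl axial, hydroxyl axial): E = 3.61 kcal/mol.
Chair II (phenyl equatorial, hydroxyl equatorial): E = 0.00 kcal/mol.
Chair I is the less stable (higher-energy) conformer, and in that chair the phenyl group is axial.

axial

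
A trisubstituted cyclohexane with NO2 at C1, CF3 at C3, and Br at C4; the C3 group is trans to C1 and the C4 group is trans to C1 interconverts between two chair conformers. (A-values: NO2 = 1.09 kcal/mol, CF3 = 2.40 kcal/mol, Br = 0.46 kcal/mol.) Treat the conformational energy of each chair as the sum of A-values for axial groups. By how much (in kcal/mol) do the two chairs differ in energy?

Chair I (nitro axial, trifluoromethyl equatorial, bromo axial): E = 1.55 kcal/mol.
Chair II (nitro equatorial, trifluoromethyl axial, bromo equatorial): E = 2.40 kcal/mol.
ΔE = 2.40 − 1.55 = 0.85 kcal/mol; chair I is more stable.

0.85 kcal/mol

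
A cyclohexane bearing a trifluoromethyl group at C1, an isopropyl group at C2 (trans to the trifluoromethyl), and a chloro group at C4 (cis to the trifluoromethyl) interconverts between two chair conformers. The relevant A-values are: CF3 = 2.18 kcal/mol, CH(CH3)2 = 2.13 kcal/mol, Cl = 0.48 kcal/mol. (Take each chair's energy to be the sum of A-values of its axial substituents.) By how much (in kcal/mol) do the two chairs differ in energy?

3.83 kcal/mol

Chair I (trifluoromethyl axial, isopropyl axial, chloro equatorial): E = 4.31 kcal/mol.
Chair II (trifluoromethyl equatorial, isopropyl equatorial, chloro axial): E = 0.48 kcal/mol.
ΔE = 4.31 − 0.48 = 3.83 kcal/mol; chair II is more stable.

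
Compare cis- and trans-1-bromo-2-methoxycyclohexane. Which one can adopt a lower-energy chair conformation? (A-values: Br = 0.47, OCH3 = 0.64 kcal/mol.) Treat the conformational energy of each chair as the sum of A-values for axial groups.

trans

At 1,2 positions (parity opposite): cis → (a,e or e,a); trans → (e,e or a,a).
Best chair for cis: E = 0.47 kcal/mol; best chair for trans: E = 0.00 kcal/mol.
The trans isomer is lower by 0.47 kcal/mol.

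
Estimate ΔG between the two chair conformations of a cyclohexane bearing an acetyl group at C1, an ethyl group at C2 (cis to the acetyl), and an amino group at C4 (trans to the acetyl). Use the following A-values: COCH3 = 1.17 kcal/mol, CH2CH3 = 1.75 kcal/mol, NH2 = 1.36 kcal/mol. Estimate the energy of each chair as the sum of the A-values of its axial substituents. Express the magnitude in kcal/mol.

0.78 kcal/mol

Chair I (acetyl axial, ethyl equatorial, amino axial): E = 2.53 kcal/mol.
Chair II (acetyl equatorial, ethyl axial, amino equatorial): E = 1.75 kcal/mol.
ΔE = 2.53 − 1.75 = 0.78 kcal/mol; chair II is more stable.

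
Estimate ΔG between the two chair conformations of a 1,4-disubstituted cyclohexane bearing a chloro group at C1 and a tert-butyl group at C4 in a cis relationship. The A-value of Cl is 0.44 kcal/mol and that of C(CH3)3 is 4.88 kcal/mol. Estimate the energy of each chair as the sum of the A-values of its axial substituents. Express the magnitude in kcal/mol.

C1 and C4 have opposite parity, so for the cis isomer the two substituents are one axial and one equatorial in each chair.
Chair I (chloro axial, tert-butyl equatorial): E = 0.44 kcal/mol.
Chair II (chloro equatorial, tert-butyl axial): E = 4.88 kcal/mol.
ΔE = 4.88 − 0.44 = 4.44 kcal/mol; chair I is more stable.

4.44 kcal/mol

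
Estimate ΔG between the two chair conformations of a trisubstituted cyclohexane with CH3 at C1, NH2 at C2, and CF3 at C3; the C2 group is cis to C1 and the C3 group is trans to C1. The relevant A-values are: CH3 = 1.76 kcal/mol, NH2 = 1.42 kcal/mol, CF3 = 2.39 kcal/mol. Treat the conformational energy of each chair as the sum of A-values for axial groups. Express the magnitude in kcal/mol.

2.05 kcal/mol

Chair I (methyl axial, amino equatorial, trifluoromethyl equatorial): E = 1.76 kcal/mol.
Chair II (methyl equatorial, amino axial, trifluoromethyl axial): E = 3.81 kcal/mol.
ΔE = 3.81 − 1.76 = 2.05 kcal/mol; chair I is more stable.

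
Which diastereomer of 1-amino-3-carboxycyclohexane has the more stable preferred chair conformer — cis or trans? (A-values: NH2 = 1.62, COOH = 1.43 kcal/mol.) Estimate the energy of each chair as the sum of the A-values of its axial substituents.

At 1,3 positions (parity same): cis → (e,e or a,a); trans → (a,e or e,a).
Best chair for cis: E = 0.00 kcal/mol; best chair for trans: E = 1.43 kcal/mol.
The cis isomer is lower by 1.43 kcal/mol.

cis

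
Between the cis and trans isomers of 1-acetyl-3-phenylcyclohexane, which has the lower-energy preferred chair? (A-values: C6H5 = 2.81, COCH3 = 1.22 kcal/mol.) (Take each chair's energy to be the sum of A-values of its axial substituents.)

At 1,3 positions (parity same): cis → (e,e or a,a); trans → (a,e or e,a).
Best chair for cis: E = 0.00 kcal/mol; best chair for trans: E = 1.22 kcal/mol.
The cis isomer is lower by 1.22 kcal/mol.

cis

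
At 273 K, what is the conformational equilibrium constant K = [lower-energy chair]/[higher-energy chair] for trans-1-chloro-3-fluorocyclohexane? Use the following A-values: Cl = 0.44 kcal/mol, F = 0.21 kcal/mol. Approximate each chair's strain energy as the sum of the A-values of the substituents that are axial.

K ≈ 1.53

C1 and C3 have the same parity, so for the trans isomer the two substituents are one axial and one equatorial in each chair.
Chair I (chloro axial, fluoro equatorial): E = 0.44 kcal/mol; chair II (chloro equatorial, fluoro axial): E = 0.21 kcal/mol.
ΔG = 0.23 kcal/mol between the two chairs.
K = exp(ΔG/RT) with R = 1.987×10⁻³ kcal mol⁻¹ K⁻¹ and T = 273 K gives K ≈ 1.53.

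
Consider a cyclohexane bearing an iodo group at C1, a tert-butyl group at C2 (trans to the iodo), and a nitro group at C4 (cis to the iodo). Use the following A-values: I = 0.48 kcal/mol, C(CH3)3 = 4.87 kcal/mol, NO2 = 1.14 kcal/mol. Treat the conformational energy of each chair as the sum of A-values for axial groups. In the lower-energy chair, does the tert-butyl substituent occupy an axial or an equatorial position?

equatorial

Chair I (iodo axial, tert-butyl axial, nitro equatorial): E = 5.35 kcal/mol.
Chair II (iodo equatorial, tert-butyl equatorial, nitro axial): E = 1.14 kcal/mol.
Chair II is the more stable (lower-energy) conformer, and in that chair the tert-butyl group is equatorial.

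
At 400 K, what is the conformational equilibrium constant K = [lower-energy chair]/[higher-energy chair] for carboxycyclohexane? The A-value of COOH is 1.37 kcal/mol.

One chair has the carboxyl group axial (E = 1.37 kcal/mol) and the other has it equatorial (E = 0).
ΔG = 1.37 kcal/mol between the two chairs.
K = exp(ΔG/RT) with R = 1.987×10⁻³ kcal mol⁻¹ K⁻¹ and T = 400 K gives K ≈ 5.61.

K ≈ 5.61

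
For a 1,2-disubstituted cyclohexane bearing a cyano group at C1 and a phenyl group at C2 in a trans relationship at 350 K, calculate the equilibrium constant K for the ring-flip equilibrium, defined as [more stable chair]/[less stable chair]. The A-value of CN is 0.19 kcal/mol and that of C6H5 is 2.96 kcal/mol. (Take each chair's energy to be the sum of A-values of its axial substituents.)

K ≈ 92.7

C1 and C2 have opposite parity, so for the trans isomer the two substituents are e,e in one chair and a,a in the other.
Chair I (cyano axial, phenyl axial): E = 3.15 kcal/mol; chair II (cyano equatorial, phenyl equatorial): E = 0.00 kcal/mol.
ΔG = 3.15 kcal/mol between the two chairs.
K = exp(ΔG/RT) with R = 1.987×10⁻³ kcal mol⁻¹ K⁻¹ and T = 350 K gives K ≈ 92.7.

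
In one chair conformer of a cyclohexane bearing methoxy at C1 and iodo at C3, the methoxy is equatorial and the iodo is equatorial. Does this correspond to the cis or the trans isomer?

C1 and C3 have the same parity, so their axial bonds point in the same direction.
With same-parity carbons, two substituents on the same face are both axial or both equatorial; opposite faces give one of each.
Here the groups are equatorial/equatorial → same face → cis.

cis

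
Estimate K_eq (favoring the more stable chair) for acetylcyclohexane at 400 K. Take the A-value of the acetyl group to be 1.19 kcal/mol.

One chair has the acetyl group axial (E = 1.19 kcal/mol) and the other has it equatorial (E = 0).
ΔG = 1.19 kcal/mol between the two chairs.
K = exp(ΔG/RT) with R = 1.987×10⁻³ kcal mol⁻¹ K⁻¹ and T = 400 K gives K ≈ 4.47.

K ≈ 4.47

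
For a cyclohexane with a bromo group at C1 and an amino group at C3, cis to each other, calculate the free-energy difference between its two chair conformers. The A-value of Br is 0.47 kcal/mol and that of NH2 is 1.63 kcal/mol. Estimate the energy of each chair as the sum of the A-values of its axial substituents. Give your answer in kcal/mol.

2.10 kcal/mol

C1 and C3 have the same parity, so for the cis isomer the two substituents are e,e in one chair and a,a in the other.
Chair I (bromo axial, amino axial): E = 2.10 kcal/mol.
Chair II (bromo equatorial, amino equatorial): E = 0.00 kcal/mol.
ΔE = 2.10 − 0.00 = 2.10 kcal/mol; chair II is more stable.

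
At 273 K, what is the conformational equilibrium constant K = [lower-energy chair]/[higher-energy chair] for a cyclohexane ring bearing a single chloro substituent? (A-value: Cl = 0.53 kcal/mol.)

K ≈ 2.66

One chair has the chloro group axial (E = 0.53 kcal/mol) and the other has it equatorial (E = 0).
ΔG = 0.53 kcal/mol between the two chairs.
K = exp(ΔG/RT) with R = 1.987×10⁻³ kcal mol⁻¹ K⁻¹ and T = 273 K gives K ≈ 2.66.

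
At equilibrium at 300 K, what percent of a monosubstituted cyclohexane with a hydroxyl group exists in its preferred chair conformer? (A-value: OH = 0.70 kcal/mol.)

76.4%

One chair has the hydroxyl group axial (E = 0.70 kcal/mol) and the other has it equatorial (E = 0).
ΔG = 0.70 kcal/mol between the two chairs.
K = exp(ΔG/RT) with R = 1.987×10⁻³ kcal mol⁻¹ K⁻¹ and T = 300 K gives K ≈ 3.24.
Fraction in the lower-energy chair = K/(K+1) = 76.4%.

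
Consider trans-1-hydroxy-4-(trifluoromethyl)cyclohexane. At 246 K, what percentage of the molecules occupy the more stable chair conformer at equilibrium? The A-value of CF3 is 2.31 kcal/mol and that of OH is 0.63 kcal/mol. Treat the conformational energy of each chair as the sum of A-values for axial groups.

C1 and C4 have opposite parity, so for the trans isomer the two substituents are e,e in one chair and a,a in the other.
Chair I (trifluoromethyl axial, hydroxyl axial): E = 2.94 kcal/mol; chair II (trifluoromethyl equatorial, hydroxyl equatorial): E = 0.00 kcal/mol.
ΔG = 2.94 kcal/mol between the two chairs.
K = exp(ΔG/RT) with R = 1.987×10⁻³ kcal mol⁻¹ K⁻¹ and T = 246 K gives K ≈ 409.
Fraction in the lower-energy chair = K/(K+1) = 99.8%.

99.8%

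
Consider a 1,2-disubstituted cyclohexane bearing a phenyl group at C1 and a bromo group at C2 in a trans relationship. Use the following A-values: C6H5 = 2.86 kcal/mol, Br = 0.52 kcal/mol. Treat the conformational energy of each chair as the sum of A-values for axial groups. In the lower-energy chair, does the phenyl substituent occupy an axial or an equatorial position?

equatorial

C1 and C2 have opposite parity, so for the trans isomer the two substituents are e,e in one chair and a,a in the other.
Chair I (phenyl axial, bromo axial): E = 3.38 kcal/mol.
Chair II (phenyl equatorial, bromo equatorial): E = 0.00 kcal/mol.
Chair II is the more stable (lower-energy) conformer, and in that chair the phenyl group is equatorial.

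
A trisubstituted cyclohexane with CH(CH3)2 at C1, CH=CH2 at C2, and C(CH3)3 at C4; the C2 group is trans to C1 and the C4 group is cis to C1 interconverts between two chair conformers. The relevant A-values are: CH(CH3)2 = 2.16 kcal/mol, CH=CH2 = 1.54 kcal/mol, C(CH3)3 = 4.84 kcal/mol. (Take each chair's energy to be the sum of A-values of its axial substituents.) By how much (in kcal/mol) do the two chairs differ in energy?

1.14 kcal/mol

Chair I (isopropyl axial, vinyl axial, tert-butyl equatorial): E = 3.70 kcal/mol.
Chair II (isopropyl equatorial, vinyl equatorial, tert-butyl axial): E = 4.84 kcal/mol.
ΔE = 4.84 − 3.70 = 1.14 kcal/mol; chair I is more stable.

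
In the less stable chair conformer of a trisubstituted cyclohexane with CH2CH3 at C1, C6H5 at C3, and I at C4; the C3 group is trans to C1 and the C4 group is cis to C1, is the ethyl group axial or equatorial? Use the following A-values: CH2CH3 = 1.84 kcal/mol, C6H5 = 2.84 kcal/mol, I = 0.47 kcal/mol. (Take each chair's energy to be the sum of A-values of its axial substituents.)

Chair I (ethyl axial, phenyl equatorial, iodo equatorial): E = 1.84 kcal/mol.
Chair II (ethyl equatorial, phenyl axial, iodo axial): E = 3.31 kcal/mol.
Chair II is the less stable (higher-energy) conformer, and in that chair the ethyl group is equatorial.

equatorial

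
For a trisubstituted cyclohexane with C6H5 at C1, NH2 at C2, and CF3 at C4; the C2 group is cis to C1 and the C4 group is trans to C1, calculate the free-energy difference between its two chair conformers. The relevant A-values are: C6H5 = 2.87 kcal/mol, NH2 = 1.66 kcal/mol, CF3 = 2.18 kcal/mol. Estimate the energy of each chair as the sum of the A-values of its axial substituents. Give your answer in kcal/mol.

3.39 kcal/mol

Chair I (phenyl axial, amino equatorial, trifluoromethyl axial): E = 5.05 kcal/mol.
Chair II (phenyl equatorial, amino axial, trifluoromethyl equatorial): E = 1.66 kcal/mol.
ΔE = 5.05 − 1.66 = 3.39 kcal/mol; chair II is more stable.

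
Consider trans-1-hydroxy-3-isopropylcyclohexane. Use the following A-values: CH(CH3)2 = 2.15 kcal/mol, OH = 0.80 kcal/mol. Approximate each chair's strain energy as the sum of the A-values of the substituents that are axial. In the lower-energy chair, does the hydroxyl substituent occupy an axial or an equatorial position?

C1 and C3 have the same parity, so for the trans isomer the two substituents are one axial and one equatorial in each chair.
Chair I (isopropyl axial, hydroxyl equatorial): E = 2.15 kcal/mol.
Chair II (isopropyl equatorial, hydroxyl axial): E = 0.80 kcal/mol.
Chair II is the more stable (lower-energy) conformer, and in that chair the hydroxyl group is axial.

axial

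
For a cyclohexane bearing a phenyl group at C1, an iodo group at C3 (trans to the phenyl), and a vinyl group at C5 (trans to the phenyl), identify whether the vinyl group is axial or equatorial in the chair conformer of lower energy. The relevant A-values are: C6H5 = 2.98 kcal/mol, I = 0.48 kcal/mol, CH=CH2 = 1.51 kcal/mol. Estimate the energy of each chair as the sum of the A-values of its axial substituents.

Chair I (phenyl axial, iodo equatorial, vinyl equatorial): E = 2.98 kcal/mol.
Chair II (phenyl equatorial, iodo axial, vinyl axial): E = 1.99 kcal/mol.
Chair II is the more stable (lower-energy) conformer, and in that chair the vinyl group is axial.

axial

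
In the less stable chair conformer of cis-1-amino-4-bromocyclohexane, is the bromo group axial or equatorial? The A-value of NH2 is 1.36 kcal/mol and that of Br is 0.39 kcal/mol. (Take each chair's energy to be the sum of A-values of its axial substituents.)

equatorial

C1 and C4 have opposite parity, so for the cis isomer the two substituents are one axial and one equatorial in each chair.
Chair I (amino axial, bromo equatorial): E = 1.36 kcal/mol.
Chair II (amino equatorial, bromo axial): E = 0.39 kcal/mol.
Chair I is the less stable (higher-energy) conformer, and in that chair the bromo group is equatorial.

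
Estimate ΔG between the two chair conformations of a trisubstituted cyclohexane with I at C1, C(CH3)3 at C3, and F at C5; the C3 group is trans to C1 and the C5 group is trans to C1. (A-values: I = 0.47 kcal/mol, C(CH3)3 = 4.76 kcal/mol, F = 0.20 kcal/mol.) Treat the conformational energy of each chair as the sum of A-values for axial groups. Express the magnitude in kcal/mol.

4.49 kcal/mol

Chair I (iodo axial, tert-butyl equatorial, fluoro equatorial): E = 0.47 kcal/mol.
Chair II (iodo equatorial, tert-butyl axial, fluoro axial): E = 4.96 kcal/mol.
ΔE = 4.96 − 0.47 = 4.49 kcal/mol; chair I is more stable.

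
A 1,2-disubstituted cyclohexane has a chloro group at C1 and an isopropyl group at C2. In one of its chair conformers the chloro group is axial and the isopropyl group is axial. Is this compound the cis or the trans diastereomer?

trans

C1 and C2 have opposite parity, so their axial bonds point in opposite directions.
With opposite-parity carbons, two substituents on the same face are one axial and one equatorial; opposite faces give both axial or both equatorial.
Here the groups are axial/axial → opposite face → trans.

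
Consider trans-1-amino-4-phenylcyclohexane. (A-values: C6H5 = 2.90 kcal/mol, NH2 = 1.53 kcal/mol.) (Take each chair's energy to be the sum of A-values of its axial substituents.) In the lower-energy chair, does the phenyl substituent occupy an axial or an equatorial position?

C1 and C4 have opposite parity, so for the trans isomer the two substituents are e,e in one chair and a,a in the other.
Chair I (phenyl axial, amino axial): E = 4.43 kcal/mol.
Chair II (phenyl equatorial, amino equatorial): E = 0.00 kcal/mol.
Chair II is the more stable (lower-energy) conformer, and in that chair the phenyl group is equatorial.

equatorial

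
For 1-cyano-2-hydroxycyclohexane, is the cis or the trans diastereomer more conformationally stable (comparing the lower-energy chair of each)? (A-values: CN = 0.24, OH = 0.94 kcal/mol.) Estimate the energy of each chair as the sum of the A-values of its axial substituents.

At 1,2 positions (parity opposite): cis → (a,e or e,a); trans → (e,e or a,a).
Best chair for cis: E = 0.24 kcal/mol; best chair for trans: E = 0.00 kcal/mol.
The trans isomer is lower by 0.24 kcal/mol.

trans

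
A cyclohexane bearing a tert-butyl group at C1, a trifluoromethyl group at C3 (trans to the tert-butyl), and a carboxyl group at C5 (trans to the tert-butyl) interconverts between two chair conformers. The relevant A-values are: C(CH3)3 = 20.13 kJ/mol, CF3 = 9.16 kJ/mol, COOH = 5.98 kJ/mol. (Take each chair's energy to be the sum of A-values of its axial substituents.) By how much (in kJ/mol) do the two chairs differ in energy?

4.99 kJ/mol

Chair I (tert-butyl axial, trifluoromethyl equatorial, carboxyl equatorial): E = 20.13 kJ/mol.
Chair II (tert-butyl equatorial, trifluoromethyl axial, carboxyl axial): E = 15.14 kJ/mol.
ΔE = 20.13 − 15.14 = 4.99 kJ/mol; chair II is more stable.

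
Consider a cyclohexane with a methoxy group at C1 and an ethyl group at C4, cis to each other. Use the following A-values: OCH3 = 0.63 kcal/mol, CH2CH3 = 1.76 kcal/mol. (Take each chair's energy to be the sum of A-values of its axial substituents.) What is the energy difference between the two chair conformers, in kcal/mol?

1.13 kcal/mol

C1 and C4 have opposite parity, so for the cis isomer the two substituents are one axial and one equatorial in each chair.
Chair I (methoxy axial, ethyl equatorial): E = 0.63 kcal/mol.
Chair II (methoxy equatorial, ethyl axial): E = 1.76 kcal/mol.
ΔE = 1.76 − 0.63 = 1.13 kcal/mol; chair I is more stable.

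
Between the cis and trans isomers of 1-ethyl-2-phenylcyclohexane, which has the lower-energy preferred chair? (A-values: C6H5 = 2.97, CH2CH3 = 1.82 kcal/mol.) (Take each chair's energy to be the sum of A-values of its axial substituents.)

At 1,2 positions (parity opposite): cis → (a,e or e,a); trans → (e,e or a,a).
Best chair for cis: E = 1.82 kcal/mol; best chair for trans: E = 0.00 kcal/mol.
The trans isomer is lower by 1.82 kcal/mol.

trans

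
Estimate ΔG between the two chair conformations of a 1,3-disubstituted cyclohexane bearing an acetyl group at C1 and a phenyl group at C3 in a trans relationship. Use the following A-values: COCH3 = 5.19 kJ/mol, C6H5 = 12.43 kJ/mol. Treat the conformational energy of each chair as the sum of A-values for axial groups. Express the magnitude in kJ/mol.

C1 and C3 have the same parity, so for the trans isomer the two substituents are one axial and one equatorial in each chair.
Chair I (acetyl axial, phenyl equatorial): E = 5.19 kJ/mol.
Chair II (acetyl equatorial, phenyl axial): E = 12.43 kJ/mol.
ΔE = 12.43 − 5.19 = 7.24 kJ/mol; chair I is more stable.

7.24 kJ/mol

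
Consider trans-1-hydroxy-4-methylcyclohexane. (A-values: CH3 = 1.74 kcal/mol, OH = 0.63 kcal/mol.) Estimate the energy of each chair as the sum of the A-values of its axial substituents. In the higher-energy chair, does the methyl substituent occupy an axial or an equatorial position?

axial

C1 and C4 have opposite parity, so for the trans isomer the two substituents are e,e in one chair and a,a in the other.
Chair I (methyl axial, hydroxyl axial): E = 2.37 kcal/mol.
Chair II (methyl equatorial, hydroxyl equatorial): E = 0.00 kcal/mol.
Chair I is the less stable (higher-energy) conformer, and in that chair the methyl group is axial.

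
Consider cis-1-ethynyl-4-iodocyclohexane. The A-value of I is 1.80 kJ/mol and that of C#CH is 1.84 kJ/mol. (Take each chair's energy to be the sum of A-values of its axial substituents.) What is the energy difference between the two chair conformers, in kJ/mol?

C1 and C4 have opposite parity, so for the cis isomer the two substituents are one axial and one equatorial in each chair.
Chair I (iodo axial, ethynyl equatorial): E = 1.80 kJ/mol.
Chair II (iodo equatorial, ethynyl axial): E = 1.84 kJ/mol.
ΔE = 1.84 − 1.80 = 0.04 kJ/mol; chair I is more stable.

0.04 kJ/mol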